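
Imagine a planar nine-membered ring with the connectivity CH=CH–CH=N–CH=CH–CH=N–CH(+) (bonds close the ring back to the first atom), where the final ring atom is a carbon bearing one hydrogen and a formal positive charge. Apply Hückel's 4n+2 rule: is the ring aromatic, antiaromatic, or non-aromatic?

The p orbitals form a continuous loop: the double-bond atoms are sp², each contributing one p electron; each sp² =N– keeps its lone pair in-plane and puts one electron into the π system; the carbocation has an empty p orbital. The ring is fully conjugated.
Tallying contributions gives 4 × 2 = 8 from the double-bond units + 0 from the CH(+) atom = 8.
8 = 4(2); a planar, fully conjugated 4n system is antiaromatic.

Antiaromatic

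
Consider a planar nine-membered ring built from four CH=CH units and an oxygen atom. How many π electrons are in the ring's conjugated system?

10

The p orbitals form a continuous loop: every atom in a ring double bond is sp² and brings one electron to the p orbital; the oxygen donates one lone pair from its p orbital. The ring is fully conjugated.
Adding the contributions, 4 × 2 = 8 from the double-bond units + 2 from the O atom = 10.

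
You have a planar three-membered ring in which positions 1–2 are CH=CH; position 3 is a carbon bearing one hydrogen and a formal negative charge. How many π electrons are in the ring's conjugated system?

4

The p orbitals form a continuous loop: each doubly-bonded ring atom is sp² with one p-orbital electron; the carbanion's lone pair occupies the p orbital. The ring is fully conjugated.
Adding the contributions, 1 × 2 = 2 from the double-bond unit + 2 from the CH(-) atom = 4.
(This ring is the cyclopropenyl anion.)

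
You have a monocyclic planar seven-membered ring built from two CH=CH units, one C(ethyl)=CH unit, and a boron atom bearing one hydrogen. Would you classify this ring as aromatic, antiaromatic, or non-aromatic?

Aromatic

The p orbitals form a continuous loop: each doubly-bonded ring atom is sp² with one p-orbital electron; the boron has an empty p orbital. The ring is fully conjugated.
π-electron count: 3 × 2 = 6 from the double-bond units + 0 from the BH atom = 6.
6 = 4(1) + 2, which satisfies Hückel's 4n+2 rule.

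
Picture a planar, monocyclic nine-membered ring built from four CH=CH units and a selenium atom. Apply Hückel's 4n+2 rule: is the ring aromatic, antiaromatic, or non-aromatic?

Aromatic

The p orbitals form a continuous loop: every atom in a ring double bond is sp² and brings one electron to the p orbital; the selenium donates one lone pair from its p orbital. The ring is fully conjugated.
π-electron count: 4 × 2 = 8 from the double-bond units + 2 from the Se atom = 10.
Since 10 = 4·2 + 2, the ring meets the 4n+2 criterion.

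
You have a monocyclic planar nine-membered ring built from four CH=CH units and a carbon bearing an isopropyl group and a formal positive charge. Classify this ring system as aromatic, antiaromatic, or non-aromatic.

Antiaromatic

The p orbitals form a continuous loop: the double-bond atoms are sp², each contributing one p electron; the carbocation has an empty p orbital. The ring is fully conjugated.
π-electron count: 4 × 2 = 8 from the double-bond units + 0 from the C(isopropyl)(+) atom = 8.
With 8 = 4·2 π electrons, Hückel's rule classifies the planar ring as antiaromatic.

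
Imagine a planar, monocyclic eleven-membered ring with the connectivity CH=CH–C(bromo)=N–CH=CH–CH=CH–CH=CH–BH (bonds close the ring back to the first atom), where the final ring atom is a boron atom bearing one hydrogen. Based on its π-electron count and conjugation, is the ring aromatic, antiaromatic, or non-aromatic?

Check conjugation: each doubly-bonded ring atom is sp² with one p-orbital electron; each sp² =N– keeps its lone pair in-plane and puts one electron into the π system; the boron has an empty p orbital — every position has a p orbital, so the cyclic π system is continuous.
π-electron count: 5 × 2 = 10 from the double-bond units + 0 from the BH atom = 10.
That gives a 4n+2 count (10, n = 2).

Aromatic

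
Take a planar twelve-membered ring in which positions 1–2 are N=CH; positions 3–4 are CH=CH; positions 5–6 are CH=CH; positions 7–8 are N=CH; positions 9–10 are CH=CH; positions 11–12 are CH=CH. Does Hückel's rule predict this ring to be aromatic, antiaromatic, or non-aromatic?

Antiaromatic

All ring atoms are sp² and supply a p orbital to the ring (every atom in a ring double bond is sp² and brings one electron to the p orbital; each sp² =N– keeps its lone pair in-plane and puts one electron into the π system); the conjugation is uninterrupted.
Tallying contributions gives 6 × 2 = 12 from the 6 double-bond units.
12 = 4(3); a planar, fully conjugated 4n system is antiaromatic.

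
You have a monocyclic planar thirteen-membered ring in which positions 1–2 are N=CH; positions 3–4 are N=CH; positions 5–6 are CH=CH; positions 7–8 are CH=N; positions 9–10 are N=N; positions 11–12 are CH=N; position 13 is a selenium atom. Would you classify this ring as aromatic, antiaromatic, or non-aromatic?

Aromatic

Every ring atom contributes a p orbital perpendicular to the ring (each doubly-bonded ring atom is sp² with one p-orbital electron; each sp² =N– keeps its lone pair in-plane and puts one electron into the π system; the selenium donates one lone pair from its p orbital), so the π system is cyclic and fully conjugated.
Counting π electrons: 6 × 2 = 12 from the double-bond units + 2 from the Se atom = 14.
14 = 4(3) + 2, which satisfies Hückel's 4n+2 rule.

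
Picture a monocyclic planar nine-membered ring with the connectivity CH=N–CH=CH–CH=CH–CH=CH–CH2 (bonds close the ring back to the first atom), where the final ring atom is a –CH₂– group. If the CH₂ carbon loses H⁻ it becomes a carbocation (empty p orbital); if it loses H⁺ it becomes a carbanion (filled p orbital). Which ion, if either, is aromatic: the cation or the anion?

Once that carbon is sp², every ring atom has a p orbital and both ions are fully conjugated.
Cation: 4 × 2 + 0 = 8 π electrons → 4(2), antiaromatic.
Anion: 4 × 2 + 2 = 10 π electrons → 4(2)+2, aromatic.

The anion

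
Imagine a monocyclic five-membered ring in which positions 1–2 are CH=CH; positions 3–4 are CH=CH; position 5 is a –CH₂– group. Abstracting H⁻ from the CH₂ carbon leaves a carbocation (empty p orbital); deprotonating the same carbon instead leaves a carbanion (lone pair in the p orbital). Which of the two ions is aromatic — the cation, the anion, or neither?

Once that carbon is sp², every ring atom has a p orbital and both ions are fully conjugated.
Cation: 2 × 2 + 0 = 4 π electrons → 4(1), antiaromatic.
Anion: 2 × 2 + 2 = 6 π electrons → 4(1)+2, aromatic.

The anion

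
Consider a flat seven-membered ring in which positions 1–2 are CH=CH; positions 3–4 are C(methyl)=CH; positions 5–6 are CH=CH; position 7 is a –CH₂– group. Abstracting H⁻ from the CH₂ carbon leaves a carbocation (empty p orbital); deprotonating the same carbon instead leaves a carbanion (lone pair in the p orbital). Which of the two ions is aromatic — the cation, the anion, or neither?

The cation

Once that carbon is sp², every ring atom has a p orbital and both ions are fully conjugated.
Cation: 3 × 2 + 0 = 6 π electrons → 4(1)+2, aromatic.
Anion: 3 × 2 + 2 = 8 π electrons → 4(2), antiaromatic.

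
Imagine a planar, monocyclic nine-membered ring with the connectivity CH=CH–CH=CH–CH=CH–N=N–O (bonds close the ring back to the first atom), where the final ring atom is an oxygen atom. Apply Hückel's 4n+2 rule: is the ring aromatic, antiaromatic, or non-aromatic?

All ring atoms are sp² and supply a p orbital to the ring (the double-bond atoms are sp², each contributing one p electron; the doubly-bonded nitrogens are pyridine-type — their lone pairs lie in the ring plane, leaving one electron in the p orbital; the oxygen donates one lone pair from its p orbital); the conjugation is uninterrupted.
Counting π electrons: 4 × 2 = 8 from the double-bond units + 2 from the O atom = 10.
Since 10 = 4·2 + 2, the ring meets the 4n+2 criterion.

Aromatic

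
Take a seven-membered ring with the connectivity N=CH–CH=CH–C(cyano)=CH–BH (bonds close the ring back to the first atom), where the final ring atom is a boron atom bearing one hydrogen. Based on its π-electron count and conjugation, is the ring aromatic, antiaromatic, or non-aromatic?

Aromatic

Every ring atom contributes a p orbital perpendicular to the ring (every atom in a ring double bond is sp² and brings one electron to the p orbital; the doubly-bonded nitrogens are pyridine-type — their lone pairs lie in the ring plane, leaving one electron in the p orbital; the boron has an empty p orbital), so the π system is cyclic and fully conjugated.
Tallying contributions gives 3 × 2 = 6 from the double-bond units + 0 from the BH atom = 6.
Since 6 = 4·1 + 2, the ring meets the 4n+2 criterion.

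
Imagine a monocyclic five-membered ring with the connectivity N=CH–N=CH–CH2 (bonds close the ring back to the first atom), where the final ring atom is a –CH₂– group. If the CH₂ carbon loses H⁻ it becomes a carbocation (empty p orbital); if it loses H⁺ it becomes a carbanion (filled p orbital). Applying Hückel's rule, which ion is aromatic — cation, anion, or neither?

The anion

Both ions have a continuous loop of p orbitals — each ring atom is sp².
Cation: 2 × 2 + 0 = 4 π electrons → 4(1), antiaromatic.
Anion: 2 × 2 + 2 = 6 π electrons → 4(1)+2, aromatic.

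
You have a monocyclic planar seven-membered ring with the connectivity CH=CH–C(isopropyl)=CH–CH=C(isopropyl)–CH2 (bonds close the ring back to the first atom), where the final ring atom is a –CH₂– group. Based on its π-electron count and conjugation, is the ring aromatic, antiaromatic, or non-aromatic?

Because the tetrahedral CH₂ carbon is sp³ and has no p orbital in the ring π system at the CH2 position, the π system cannot extend all the way around the ring.
Without a continuous loop of overlapping p orbitals the Hückel electron count never comes into play.

Non-aromatic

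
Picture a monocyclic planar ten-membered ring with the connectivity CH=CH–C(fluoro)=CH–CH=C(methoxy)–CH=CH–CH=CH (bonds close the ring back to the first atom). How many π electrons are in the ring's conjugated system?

10

All ring atoms are sp² and supply a p orbital to the ring (every atom in a ring double bond is sp² and brings one electron to the p orbital); the conjugation is uninterrupted.
π-electron count: 5 × 2 = 10 from the 5 double-bond units.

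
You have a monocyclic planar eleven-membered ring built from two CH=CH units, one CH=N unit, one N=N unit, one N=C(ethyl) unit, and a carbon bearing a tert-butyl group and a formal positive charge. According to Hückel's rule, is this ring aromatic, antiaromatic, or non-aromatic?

The p orbitals form a continuous loop: each doubly-bonded ring atom is sp² with one p-orbital electron; each sp² =N– keeps its lone pair in-plane and puts one electron into the π system; the carbocation has an empty p orbital. The ring is fully conjugated.
Tallying contributions gives 5 × 2 = 10 from the double-bond units + 0 from the C(tert-butyl)(+) atom = 10.
10 = 4(2) + 2, which satisfies Hückel's 4n+2 rule.

Aromatic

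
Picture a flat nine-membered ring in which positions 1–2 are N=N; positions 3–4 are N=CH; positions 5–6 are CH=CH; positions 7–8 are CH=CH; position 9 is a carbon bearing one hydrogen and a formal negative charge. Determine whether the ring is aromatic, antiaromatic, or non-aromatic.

Every ring atom contributes a p orbital perpendicular to the ring (every atom in a ring double bond is sp² and brings one electron to the p orbital; each sp² =N– keeps its lone pair in-plane and puts one electron into the π system; the carbanion's lone pair occupies the p orbital), so the π system is cyclic and fully conjugated.
π-electron count: 4 × 2 = 8 from the double-bond units + 2 from the CH(-) atom = 10.
With 10 π electrons (n = 2), the Hückel 4n+2 condition holds.

Aromatic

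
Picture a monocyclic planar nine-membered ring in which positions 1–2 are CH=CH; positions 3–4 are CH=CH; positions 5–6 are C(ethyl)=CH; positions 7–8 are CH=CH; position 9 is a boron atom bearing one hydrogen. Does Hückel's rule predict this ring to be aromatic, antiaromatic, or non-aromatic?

Antiaromatic

The p orbitals form a continuous loop: every atom in a ring double bond is sp² and brings one electron to the p orbital; the boron has an empty p orbital. The ring is fully conjugated.
Counting π electrons: 4 × 2 = 8 from the double-bond units + 0 from the BH atom = 8.
8 = 4(2); a planar, fully conjugated 4n system is antiaromatic.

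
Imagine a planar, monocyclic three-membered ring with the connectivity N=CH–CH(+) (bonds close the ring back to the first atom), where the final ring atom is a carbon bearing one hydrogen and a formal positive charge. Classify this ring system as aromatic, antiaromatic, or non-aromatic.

Every ring atom contributes a p orbital perpendicular to the ring (each doubly-bonded ring atom is sp² with one p-orbital electron; each =N– nitrogen is pyridine-type (lone pair in the sp² plane, one electron in the p orbital); the carbocation has an empty p orbital), so the π system is cyclic and fully conjugated.
Tallying contributions gives 1 × 2 = 2 from the double-bond unit + 0 from the CH(+) atom = 2.
With 2 π electrons (n = 0), the Hückel 4n+2 condition holds.

Aromatic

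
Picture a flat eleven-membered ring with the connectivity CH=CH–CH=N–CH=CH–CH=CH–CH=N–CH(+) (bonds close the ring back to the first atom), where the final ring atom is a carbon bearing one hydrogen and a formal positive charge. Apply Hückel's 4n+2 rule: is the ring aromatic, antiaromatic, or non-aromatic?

Aromatic

The p orbitals form a continuous loop: the double-bond atoms are sp², each contributing one p electron; each sp² =N– keeps its lone pair in-plane and puts one electron into the π system; the carbocation has an empty p orbital. The ring is fully conjugated.
Tallying contributions gives 5 × 2 = 10 from the double-bond units + 0 from the CH(+) atom = 10.
With 10 π electrons (n = 2), the Hückel 4n+2 condition holds.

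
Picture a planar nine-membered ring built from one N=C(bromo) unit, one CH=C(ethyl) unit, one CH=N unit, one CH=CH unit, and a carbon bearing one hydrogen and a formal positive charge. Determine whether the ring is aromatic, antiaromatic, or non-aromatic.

Antiaromatic

All ring atoms are sp² and supply a p orbital to the ring (the double-bond atoms are sp², each contributing one p electron; the doubly-bonded nitrogens are pyridine-type — their lone pairs lie in the ring plane, leaving one electron in the p orbital; the carbocation has an empty p orbital); the conjugation is uninterrupted.
Tallying contributions gives 4 × 2 = 8 from the double-bond units + 0 from the CH(+) atom = 8.
With 8 = 4·2 π electrons, Hückel's rule classifies the planar ring as antiaromatic.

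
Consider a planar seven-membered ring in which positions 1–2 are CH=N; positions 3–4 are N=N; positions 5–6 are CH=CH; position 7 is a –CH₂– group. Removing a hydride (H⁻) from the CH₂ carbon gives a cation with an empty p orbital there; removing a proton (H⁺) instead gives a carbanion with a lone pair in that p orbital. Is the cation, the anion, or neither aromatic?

Once that carbon is sp², every ring atom has a p orbital and both ions are fully conjugated.
Cation: 3 × 2 + 0 = 6 π electrons → 4(1)+2, aromatic.
Anion: 3 × 2 + 2 = 8 π electrons → 4(2), antiaromatic.

The cation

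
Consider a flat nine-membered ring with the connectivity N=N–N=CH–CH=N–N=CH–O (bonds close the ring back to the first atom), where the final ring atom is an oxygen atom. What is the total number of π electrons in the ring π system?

Check conjugation: every atom in a ring double bond is sp² and brings one electron to the p orbital; each =N– nitrogen is pyridine-type (lone pair in the sp² plane, one electron in the p orbital); the oxygen donates one lone pair from its p orbital — every position has a p orbital, so the cyclic π system is continuous.
Counting π electrons: 4 × 2 = 8 from the double-bond units + 2 from the O atom = 10.

10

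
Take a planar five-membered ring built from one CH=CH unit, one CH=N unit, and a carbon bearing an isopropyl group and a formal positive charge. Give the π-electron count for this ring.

All ring atoms are sp² and supply a p orbital to the ring (every atom in a ring double bond is sp² and brings one electron to the p orbital; the doubly-bonded nitrogens are pyridine-type — their lone pairs lie in the ring plane, leaving one electron in the p orbital; the carbocation has an empty p orbital); the conjugation is uninterrupted.
Tallying contributions gives 2 × 2 = 4 from the double-bond units + 0 from the C(isopropyl)(+) atom = 4.

4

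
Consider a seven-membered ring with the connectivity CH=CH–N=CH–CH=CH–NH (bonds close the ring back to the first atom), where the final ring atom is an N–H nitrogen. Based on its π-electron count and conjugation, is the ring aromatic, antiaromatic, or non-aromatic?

Antiaromatic

The p orbitals form a continuous loop: every atom in a ring double bond is sp² and brings one electron to the p orbital; the doubly-bonded nitrogens are pyridine-type — their lone pairs lie in the ring plane, leaving one electron in the p orbital; the pyrrole-type nitrogen donates its lone pair from the p orbital. The ring is fully conjugated.
Counting π electrons: 3 × 2 = 6 from the double-bond units + 2 from the NH atom = 8.
With 8 = 4·2 π electrons, Hückel's rule classifies the planar ring as antiaromatic.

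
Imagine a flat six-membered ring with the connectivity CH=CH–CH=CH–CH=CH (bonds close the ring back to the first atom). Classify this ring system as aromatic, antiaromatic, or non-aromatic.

All ring atoms are sp² and supply a p orbital to the ring (the double-bond atoms are sp², each contributing one p electron); the conjugation is uninterrupted.
Tallying contributions gives 3 × 2 = 6 from the 3 double-bond units.
With 6 π electrons (n = 1), the Hückel 4n+2 condition holds.

Aromatic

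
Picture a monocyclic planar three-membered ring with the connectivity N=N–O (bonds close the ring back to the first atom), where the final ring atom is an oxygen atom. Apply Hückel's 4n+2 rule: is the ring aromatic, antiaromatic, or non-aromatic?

Every ring atom contributes a p orbital perpendicular to the ring (every atom in a ring double bond is sp² and brings one electron to the p orbital; each sp² =N– keeps its lone pair in-plane and puts one electron into the π system; the oxygen donates one lone pair from its p orbital), so the π system is cyclic and fully conjugated.
π-electron count: 1 × 2 = 2 from the double-bond unit + 2 from the O atom = 4.
A 4n π count (4, n = 1) in a planar conjugated ring means antiaromatic.

Antiaromatic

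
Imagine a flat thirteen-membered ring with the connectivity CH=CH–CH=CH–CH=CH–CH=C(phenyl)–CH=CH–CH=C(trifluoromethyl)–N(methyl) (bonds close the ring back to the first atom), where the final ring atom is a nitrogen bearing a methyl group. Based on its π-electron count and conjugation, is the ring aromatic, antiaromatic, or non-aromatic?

All ring atoms are sp² and supply a p orbital to the ring (the double-bond atoms are sp², each contributing one p electron; the pyrrole-type nitrogen donates its lone pair from the p orbital); the conjugation is uninterrupted.
Adding the contributions, 6 × 2 = 12 from the double-bond units + 2 from the N(methyl) atom = 14.
Since 14 = 4·3 + 2, the ring meets the 4n+2 criterion.

Aromatic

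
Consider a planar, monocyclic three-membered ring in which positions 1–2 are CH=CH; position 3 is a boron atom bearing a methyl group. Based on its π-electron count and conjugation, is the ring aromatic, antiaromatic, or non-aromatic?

Every ring atom contributes a p orbital perpendicular to the ring (the double-bond atoms are sp², each contributing one p electron; the boron has an empty p orbital), so the π system is cyclic and fully conjugated.
Counting π electrons: 1 × 2 = 2 from the double-bond unit + 0 from the B(methyl) atom = 2.
With 2 π electrons (n = 0), the Hückel 4n+2 condition holds.

Aromatic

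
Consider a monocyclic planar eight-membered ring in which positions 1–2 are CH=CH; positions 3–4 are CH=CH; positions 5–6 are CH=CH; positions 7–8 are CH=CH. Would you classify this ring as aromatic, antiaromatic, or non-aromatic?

Check conjugation: every atom in a ring double bond is sp² and brings one electron to the p orbital — every position has a p orbital, so the cyclic π system is continuous.
Counting π electrons: 4 × 2 = 8 from the 4 double-bond units.
8 is a 4n count (n = 2), so the planar conjugated ring is antiaromatic.

Antiaromatic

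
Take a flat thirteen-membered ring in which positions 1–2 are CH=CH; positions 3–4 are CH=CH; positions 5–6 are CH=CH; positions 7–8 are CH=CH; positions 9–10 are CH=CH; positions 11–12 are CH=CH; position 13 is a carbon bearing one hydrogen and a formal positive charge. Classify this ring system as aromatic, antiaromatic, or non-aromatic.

Antiaromatic

The p orbitals form a continuous loop: the double-bond atoms are sp², each contributing one p electron; the carbocation has an empty p orbital. The ring is fully conjugated.
Counting π electrons: 6 × 2 = 12 from the double-bond units + 0 from the CH(+) atom = 12.
12 = 4(3); a planar, fully conjugated 4n system is antiaromatic.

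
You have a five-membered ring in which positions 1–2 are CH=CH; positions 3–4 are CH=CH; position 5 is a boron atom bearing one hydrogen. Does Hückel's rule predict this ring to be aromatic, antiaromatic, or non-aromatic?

Every ring atom contributes a p orbital perpendicular to the ring (each doubly-bonded ring atom is sp² with one p-orbital electron; the boron has an empty p orbital), so the π system is cyclic and fully conjugated.
Tallying contributions gives 2 × 2 = 4 from the double-bond units + 0 from the BH atom = 4.
4 is a 4n count (n = 1), so the planar conjugated ring is antiaromatic.
This is borole.

Antiaromatic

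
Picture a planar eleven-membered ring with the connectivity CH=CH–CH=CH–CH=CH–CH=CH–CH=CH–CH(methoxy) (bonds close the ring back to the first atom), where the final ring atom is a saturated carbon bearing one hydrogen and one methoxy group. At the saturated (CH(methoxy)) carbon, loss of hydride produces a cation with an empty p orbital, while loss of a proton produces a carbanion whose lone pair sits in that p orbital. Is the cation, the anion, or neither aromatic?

In either ion the ring is fully conjugated: every atom, including the new sp² carbon, supplies a p orbital.
Cation: 5 × 2 + 0 = 10 π electrons → 4(2)+2, aromatic.
Anion: 5 × 2 + 2 = 12 π electrons → 4(3), antiaromatic.

The cation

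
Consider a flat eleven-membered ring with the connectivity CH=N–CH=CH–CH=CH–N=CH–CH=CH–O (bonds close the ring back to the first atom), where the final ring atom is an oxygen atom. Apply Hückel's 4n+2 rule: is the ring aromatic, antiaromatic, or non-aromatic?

All ring atoms are sp² and supply a p orbital to the ring (every atom in a ring double bond is sp² and brings one electron to the p orbital; each =N– nitrogen is pyridine-type (lone pair in the sp² plane, one electron in the p orbital); the oxygen donates one lone pair from its p orbital); the conjugation is uninterrupted.
π-electron count: 5 × 2 = 10 from the double-bond units + 2 from the O atom = 12.
12 = 4(3); a planar, fully conjugated 4n system is antiaromatic.

Antiaromatic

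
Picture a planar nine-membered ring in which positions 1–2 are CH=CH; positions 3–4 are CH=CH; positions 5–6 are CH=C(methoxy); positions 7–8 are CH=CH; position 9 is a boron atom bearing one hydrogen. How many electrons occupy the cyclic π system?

8

Every ring atom contributes a p orbital perpendicular to the ring (the double-bond atoms are sp², each contributing one p electron; the boron has an empty p orbital), so the π system is cyclic and fully conjugated.
Counting π electrons: 4 × 2 = 8 from the double-bond units + 0 from the BH atom = 8.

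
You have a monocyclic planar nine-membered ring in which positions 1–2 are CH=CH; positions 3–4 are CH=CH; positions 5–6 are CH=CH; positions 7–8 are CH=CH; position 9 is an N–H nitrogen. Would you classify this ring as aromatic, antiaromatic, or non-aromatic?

All ring atoms are sp² and supply a p orbital to the ring (each doubly-bonded ring atom is sp² with one p-orbital electron; the pyrrole-type nitrogen donates its lone pair from the p orbital); the conjugation is uninterrupted.
Tallying contributions gives 4 × 2 = 8 from the double-bond units + 2 from the NH atom = 10.
With 10 π electrons (n = 2), the Hückel 4n+2 condition holds.

Aromatic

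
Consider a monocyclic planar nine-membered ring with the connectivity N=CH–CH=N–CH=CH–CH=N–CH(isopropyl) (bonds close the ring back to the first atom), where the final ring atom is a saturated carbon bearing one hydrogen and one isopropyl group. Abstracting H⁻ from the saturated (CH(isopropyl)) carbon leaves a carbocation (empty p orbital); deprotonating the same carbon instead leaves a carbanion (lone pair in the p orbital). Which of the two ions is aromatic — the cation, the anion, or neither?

Both ions have a continuous loop of p orbitals — each ring atom is sp².
Cation: 4 × 2 + 0 = 8 π electrons → 4(2), antiaromatic.
Anion: 4 × 2 + 2 = 10 π electrons → 4(2)+2, aromatic.

The anion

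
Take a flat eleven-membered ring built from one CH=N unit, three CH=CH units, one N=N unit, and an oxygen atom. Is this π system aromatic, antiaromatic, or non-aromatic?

The p orbitals form a continuous loop: each doubly-bonded ring atom is sp² with one p-orbital electron; each =N– nitrogen is pyridine-type (lone pair in the sp² plane, one electron in the p orbital); the oxygen donates one lone pair from its p orbital. The ring is fully conjugated.
Counting π electrons: 5 × 2 = 10 from the double-bond units + 2 from the O atom = 12.
12 = 4(3); a planar, fully conjugated 4n system is antiaromatic.

Antiaromatic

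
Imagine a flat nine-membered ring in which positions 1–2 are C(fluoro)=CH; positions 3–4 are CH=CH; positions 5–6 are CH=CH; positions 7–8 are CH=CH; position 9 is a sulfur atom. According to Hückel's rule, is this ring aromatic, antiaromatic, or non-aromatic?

Aromatic

The p orbitals form a continuous loop: every atom in a ring double bond is sp² and brings one electron to the p orbital; the sulfur donates one lone pair from its p orbital. The ring is fully conjugated.
Adding the contributions, 4 × 2 = 8 from the double-bond units + 2 from the S atom = 10.
With 10 π electrons (n = 2), the Hückel 4n+2 condition holds.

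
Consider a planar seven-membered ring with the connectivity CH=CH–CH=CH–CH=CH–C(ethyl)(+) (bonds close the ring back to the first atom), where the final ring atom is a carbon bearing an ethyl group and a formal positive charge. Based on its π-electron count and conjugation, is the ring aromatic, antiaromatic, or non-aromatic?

All ring atoms are sp² and supply a p orbital to the ring (each doubly-bonded ring atom is sp² with one p-orbital electron; the carbocation has an empty p orbital); the conjugation is uninterrupted.
Tallying contributions gives 3 × 2 = 6 from the double-bond units + 0 from the C(ethyl)(+) atom = 6.
That gives a 4n+2 count (6, n = 1).

Aromatic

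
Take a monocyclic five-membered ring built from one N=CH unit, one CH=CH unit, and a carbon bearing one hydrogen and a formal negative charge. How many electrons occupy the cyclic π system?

All ring atoms are sp² and supply a p orbital to the ring (every atom in a ring double bond is sp² and brings one electron to the p orbital; each =N– nitrogen is pyridine-type (lone pair in the sp² plane, one electron in the p orbital); the carbanion's lone pair occupies the p orbital); the conjugation is uninterrupted.
Tallying contributions gives 2 × 2 = 4 from the double-bond units + 2 from the CH(-) atom = 6.

6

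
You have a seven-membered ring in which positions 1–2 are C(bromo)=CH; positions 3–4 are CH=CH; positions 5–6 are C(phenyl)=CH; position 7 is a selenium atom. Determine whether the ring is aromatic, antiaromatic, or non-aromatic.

Antiaromatic

Check conjugation: each doubly-bonded ring atom is sp² with one p-orbital electron; the selenium donates one lone pair from its p orbital — every position has a p orbital, so the cyclic π system is continuous.
Counting π electrons: 3 × 2 = 6 from the double-bond units + 2 from the Se atom = 8.
A 4n π count (8, n = 2) in a planar conjugated ring means antiaromatic.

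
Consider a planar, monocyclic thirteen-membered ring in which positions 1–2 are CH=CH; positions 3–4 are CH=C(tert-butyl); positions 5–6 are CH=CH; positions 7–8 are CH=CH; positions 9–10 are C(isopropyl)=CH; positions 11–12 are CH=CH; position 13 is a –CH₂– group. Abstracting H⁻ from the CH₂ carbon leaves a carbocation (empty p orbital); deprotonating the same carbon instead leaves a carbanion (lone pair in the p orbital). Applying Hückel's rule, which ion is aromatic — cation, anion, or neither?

The anion

In either ion the ring is fully conjugated: every atom, including the new sp² carbon, supplies a p orbital.
Cation: 6 × 2 + 0 = 12 π electrons → 4(3), antiaromatic.
Anion: 6 × 2 + 2 = 14 π electrons → 4(3)+2, aromatic.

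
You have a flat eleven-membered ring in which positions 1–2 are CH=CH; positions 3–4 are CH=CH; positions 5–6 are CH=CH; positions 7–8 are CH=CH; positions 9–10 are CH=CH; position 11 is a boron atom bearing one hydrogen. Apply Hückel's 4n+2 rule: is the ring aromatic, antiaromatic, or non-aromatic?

The p orbitals form a continuous loop: every atom in a ring double bond is sp² and brings one electron to the p orbital; the boron has an empty p orbital. The ring is fully conjugated.
π-electron count: 5 × 2 = 10 from the double-bond units + 0 from the BH atom = 10.
That gives a 4n+2 count (10, n = 2).

Aromatic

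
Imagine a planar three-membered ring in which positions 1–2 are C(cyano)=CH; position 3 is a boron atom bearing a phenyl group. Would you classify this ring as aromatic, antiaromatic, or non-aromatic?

Aromatic

Every ring atom contributes a p orbital perpendicular to the ring (every atom in a ring double bond is sp² and brings one electron to the p orbital; the boron has an empty p orbital), so the π system is cyclic and fully conjugated.
π-electron count: 1 × 2 = 2 from the double-bond unit + 0 from the B(phenyl) atom = 2.
2 = 4(0) + 2, which satisfies Hückel's 4n+2 rule.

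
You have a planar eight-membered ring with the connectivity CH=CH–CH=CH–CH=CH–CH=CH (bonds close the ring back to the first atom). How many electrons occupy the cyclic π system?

The p orbitals form a continuous loop: each doubly-bonded ring atom is sp² with one p-orbital electron. The ring is fully conjugated.
π-electron count: 4 × 2 = 8 from the 4 double-bond units.
This is cyclooctatetraene.

8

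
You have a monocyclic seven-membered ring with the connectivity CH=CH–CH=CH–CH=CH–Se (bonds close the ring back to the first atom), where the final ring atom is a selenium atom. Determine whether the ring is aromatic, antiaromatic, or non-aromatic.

Check conjugation: the double-bond atoms are sp², each contributing one p electron; the selenium donates one lone pair from its p orbital — every position has a p orbital, so the cyclic π system is continuous.
Adding the contributions, 3 × 2 = 6 from the double-bond units + 2 from the Se atom = 8.
A 4n π count (8, n = 2) in a planar conjugated ring means antiaromatic.

Antiaromatic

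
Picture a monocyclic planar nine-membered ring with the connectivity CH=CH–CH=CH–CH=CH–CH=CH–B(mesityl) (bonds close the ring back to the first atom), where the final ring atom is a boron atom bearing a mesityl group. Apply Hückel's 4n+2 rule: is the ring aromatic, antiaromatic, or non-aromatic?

All ring atoms are sp² and supply a p orbital to the ring (every atom in a ring double bond is sp² and brings one electron to the p orbital; the boron has an empty p orbital); the conjugation is uninterrupted.
π-electron count: 4 × 2 = 8 from the double-bond units + 0 from the B(mesityl) atom = 8.
A 4n π count (8, n = 2) in a planar conjugated ring means antiaromatic.

Antiaromatic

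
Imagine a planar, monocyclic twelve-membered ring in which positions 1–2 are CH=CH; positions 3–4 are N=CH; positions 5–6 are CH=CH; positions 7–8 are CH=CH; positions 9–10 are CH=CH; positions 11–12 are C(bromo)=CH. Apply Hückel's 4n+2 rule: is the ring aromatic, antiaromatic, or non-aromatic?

The p orbitals form a continuous loop: the double-bond atoms are sp², each contributing one p electron; each =N– nitrogen is pyridine-type (lone pair in the sp² plane, one electron in the p orbital). The ring is fully conjugated.
Adding the contributions, 6 × 2 = 12 from the 6 double-bond units.
12 = 4(3); a planar, fully conjugated 4n system is antiaromatic.

Antiaromatic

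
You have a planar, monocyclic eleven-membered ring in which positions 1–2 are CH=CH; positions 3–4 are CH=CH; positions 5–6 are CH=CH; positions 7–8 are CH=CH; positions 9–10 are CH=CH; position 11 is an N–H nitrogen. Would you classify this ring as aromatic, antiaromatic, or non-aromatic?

Antiaromatic

Check conjugation: every atom in a ring double bond is sp² and brings one electron to the p orbital; the pyrrole-type nitrogen donates its lone pair from the p orbital — every position has a p orbital, so the cyclic π system is continuous.
Tallying contributions gives 5 × 2 = 10 from the double-bond units + 2 from the NH atom = 12.
With 12 = 4·3 π electrons, Hückel's rule classifies the planar ring as antiaromatic.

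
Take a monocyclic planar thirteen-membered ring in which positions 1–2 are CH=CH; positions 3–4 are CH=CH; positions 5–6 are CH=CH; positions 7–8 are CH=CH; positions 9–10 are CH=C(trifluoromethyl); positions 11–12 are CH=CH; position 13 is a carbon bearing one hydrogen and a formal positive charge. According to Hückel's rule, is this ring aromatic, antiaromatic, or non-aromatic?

Antiaromatic

Check conjugation: each doubly-bonded ring atom is sp² with one p-orbital electron; the carbocation has an empty p orbital — every position has a p orbital, so the cyclic π system is continuous.
π-electron count: 6 × 2 = 12 from the double-bond units + 0 from the CH(+) atom = 12.
With 12 = 4·3 π electrons, Hückel's rule classifies the planar ring as antiaromatic.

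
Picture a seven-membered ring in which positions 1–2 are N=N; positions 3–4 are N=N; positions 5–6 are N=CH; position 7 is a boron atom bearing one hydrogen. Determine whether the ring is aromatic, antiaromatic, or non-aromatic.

Aromatic

Check conjugation: every atom in a ring double bond is sp² and brings one electron to the p orbital; each sp² =N– keeps its lone pair in-plane and puts one electron into the π system; the boron has an empty p orbital — every position has a p orbital, so the cyclic π system is continuous.
Counting π electrons: 3 × 2 = 6 from the double-bond units + 0 from the BH atom = 6.
6 = 4(1) + 2, which satisfies Hückel's 4n+2 rule.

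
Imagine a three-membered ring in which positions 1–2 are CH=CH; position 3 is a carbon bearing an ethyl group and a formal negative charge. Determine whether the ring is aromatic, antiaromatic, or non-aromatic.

Antiaromatic

Check conjugation: each doubly-bonded ring atom is sp² with one p-orbital electron; the carbanion's lone pair occupies the p orbital — every position has a p orbital, so the cyclic π system is continuous.
Adding the contributions, 1 × 2 = 2 from the double-bond unit + 2 from the C(ethyl)(-) atom = 4.
4 is a 4n count (n = 1), so the planar conjugated ring is antiaromatic.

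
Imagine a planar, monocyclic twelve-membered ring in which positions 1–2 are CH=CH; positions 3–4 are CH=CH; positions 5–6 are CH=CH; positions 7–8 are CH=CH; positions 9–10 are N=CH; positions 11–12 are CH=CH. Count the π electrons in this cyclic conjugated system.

12

Every ring atom contributes a p orbital perpendicular to the ring (every atom in a ring double bond is sp² and brings one electron to the p orbital; each =N– nitrogen is pyridine-type (lone pair in the sp² plane, one electron in the p orbital)), so the π system is cyclic and fully conjugated.
π-electron count: 6 × 2 = 12 from the 6 double-bond units.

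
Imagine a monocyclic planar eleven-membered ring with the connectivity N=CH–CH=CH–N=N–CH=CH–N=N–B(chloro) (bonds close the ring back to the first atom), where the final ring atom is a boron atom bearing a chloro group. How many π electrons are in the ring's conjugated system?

All ring atoms are sp² and supply a p orbital to the ring (every atom in a ring double bond is sp² and brings one electron to the p orbital; the doubly-bonded nitrogens are pyridine-type — their lone pairs lie in the ring plane, leaving one electron in the p orbital; the boron has an empty p orbital); the conjugation is uninterrupted.
π-electron count: 5 × 2 = 10 from the double-bond units + 0 from the B(chloro) atom = 10.

10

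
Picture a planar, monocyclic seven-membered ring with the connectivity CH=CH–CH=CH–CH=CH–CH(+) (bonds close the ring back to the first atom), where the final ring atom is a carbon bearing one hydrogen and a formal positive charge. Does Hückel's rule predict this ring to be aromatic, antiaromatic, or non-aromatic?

All ring atoms are sp² and supply a p orbital to the ring (every atom in a ring double bond is sp² and brings one electron to the p orbital; the carbocation has an empty p orbital); the conjugation is uninterrupted.
Tallying contributions gives 3 × 2 = 6 from the double-bond units + 0 from the CH(+) atom = 6.
That gives a 4n+2 count (6, n = 1).

Aromatic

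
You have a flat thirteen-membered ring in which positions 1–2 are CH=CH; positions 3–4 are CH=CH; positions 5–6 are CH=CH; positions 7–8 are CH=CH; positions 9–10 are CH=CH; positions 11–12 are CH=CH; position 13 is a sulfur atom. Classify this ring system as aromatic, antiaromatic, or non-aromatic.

Aromatic

The p orbitals form a continuous loop: every atom in a ring double bond is sp² and brings one electron to the p orbital; the sulfur donates one lone pair from its p orbital. The ring is fully conjugated.
π-electron count: 6 × 2 = 12 from the double-bond units + 2 from the S atom = 14.
With 14 π electrons (n = 3), the Hückel 4n+2 condition holds.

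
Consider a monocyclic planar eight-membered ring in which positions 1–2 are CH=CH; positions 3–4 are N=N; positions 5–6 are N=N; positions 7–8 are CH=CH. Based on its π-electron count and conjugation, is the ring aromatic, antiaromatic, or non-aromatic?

Every ring atom contributes a p orbital perpendicular to the ring (each doubly-bonded ring atom is sp² with one p-orbital electron; each sp² =N– keeps its lone pair in-plane and puts one electron into the π system), so the π system is cyclic and fully conjugated.
π-electron count: 4 × 2 = 8 from the 4 double-bond units.
A 4n π count (8, n = 2) in a planar conjugated ring means antiaromatic.

Antiaromatic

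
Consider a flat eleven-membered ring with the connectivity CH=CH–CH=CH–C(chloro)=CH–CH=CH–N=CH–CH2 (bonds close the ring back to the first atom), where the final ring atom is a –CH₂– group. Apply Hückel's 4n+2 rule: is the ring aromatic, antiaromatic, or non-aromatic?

The CH2 carbon is saturated: the tetrahedral CH₂ carbon is sp³ and has no p orbital in the ring π system. Conjugation is not continuous around the ring.
Without a continuous loop of overlapping p orbitals the Hückel electron count never comes into play.

Non-aromatic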